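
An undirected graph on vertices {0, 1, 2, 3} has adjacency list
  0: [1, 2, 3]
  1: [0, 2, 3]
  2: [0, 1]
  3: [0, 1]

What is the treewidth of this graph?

A width-2 tree decomposition is:
Bags: B1 = {0, 1, 2}  B2 = {0, 1, 3}
Tree: B1–B2
The largest bag has 3 vertices, giving width 2; this decomposition certifies tw(G) ≤ 2. Conversely, {0, 1, 2} is a clique of size 3, and the vertices of any clique must share a bag in every tree decomposition; so some bag has ≥ 3 vertices and tw(G) ≥ 2. Therefore the treewidth is 2.

2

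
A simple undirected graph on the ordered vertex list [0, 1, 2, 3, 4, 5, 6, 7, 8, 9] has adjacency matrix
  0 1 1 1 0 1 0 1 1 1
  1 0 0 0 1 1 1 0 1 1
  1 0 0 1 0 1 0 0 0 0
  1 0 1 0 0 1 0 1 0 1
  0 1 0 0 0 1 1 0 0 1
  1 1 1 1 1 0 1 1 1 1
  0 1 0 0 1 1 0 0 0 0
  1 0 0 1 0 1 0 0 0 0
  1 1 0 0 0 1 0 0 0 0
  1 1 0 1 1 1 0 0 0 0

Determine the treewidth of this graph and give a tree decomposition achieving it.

Treewidth 3.
One such decomposition:
Bags: B1 = {0, 1, 5, 9}  B2 = {1, 4, 5, 9}  B3 = {0, 1, 5, 8}  B4 = {1, 4, 5, 6}  B5 = {0, 3, 5, 9}  B6 = {0, 2, 3, 5}  B7 = {0, 3, 5, 7}
Tree: B1–B2, B1–B3, B2–B4, B1–B5, B5–B6, B6–B7

The largest bag has 4 vertices, giving width 3; this decomposition certifies tw(G) ≤ 3. On the other hand G contains the 4-clique {0, 1, 5, 8}. A clique must lie in a single bag of any decomposition, so no decomposition can have width below 3. Therefore the treewidth is 3.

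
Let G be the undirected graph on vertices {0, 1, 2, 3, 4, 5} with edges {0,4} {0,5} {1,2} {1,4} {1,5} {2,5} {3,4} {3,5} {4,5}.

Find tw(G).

A width-2 tree decomposition is:
Bags: B1 = {0, 4, 5}  B2 = {3, 4, 5}  B3 = {1, 4, 5}  B4 = {1, 2, 5}
Tree: B1–B2, B2–B3, B3–B4
Every bag has size at most 3, so the width is 3 − 1 = 2 and tw(G) ≤ 2. For the lower bound, the 3 vertices {1, 2, 5} are pairwise adjacent, and any tree decomposition puts a clique entirely inside one bag — forcing width ≥ 2. Therefore the treewidth is 2.

2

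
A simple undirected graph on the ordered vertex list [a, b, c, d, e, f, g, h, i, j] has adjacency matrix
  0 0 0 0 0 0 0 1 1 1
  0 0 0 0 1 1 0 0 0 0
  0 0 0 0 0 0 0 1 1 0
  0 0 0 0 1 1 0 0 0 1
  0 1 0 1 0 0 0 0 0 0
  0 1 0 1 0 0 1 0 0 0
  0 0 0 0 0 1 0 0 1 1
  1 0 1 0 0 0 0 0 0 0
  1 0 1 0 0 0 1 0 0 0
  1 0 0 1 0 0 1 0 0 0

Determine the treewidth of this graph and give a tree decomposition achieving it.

Each bag holds 3 vertices, so the decomposition has width 2, which upper-bounds the treewidth. For the lower bound, G contains the cycle c–h–a–i–c, so G is not a forest; only forests have treewidth ≤ 1, hence tw(G) ≥ 2. Therefore the treewidth is 2.

Treewidth 2.
One such decomposition:
Bags: B1 = {c, h, i}  B2 = {a, h, i}  B3 = {a, g, i}  B4 = {a, g, j}  B5 = {f, g, j}  B6 = {d, f, j}  B7 = {b, d, f}  B8 = {b, d, e}
Tree: B1–B2, B2–B3, B3–B4, B4–B5, B5–B6, B6–B7, B7–B8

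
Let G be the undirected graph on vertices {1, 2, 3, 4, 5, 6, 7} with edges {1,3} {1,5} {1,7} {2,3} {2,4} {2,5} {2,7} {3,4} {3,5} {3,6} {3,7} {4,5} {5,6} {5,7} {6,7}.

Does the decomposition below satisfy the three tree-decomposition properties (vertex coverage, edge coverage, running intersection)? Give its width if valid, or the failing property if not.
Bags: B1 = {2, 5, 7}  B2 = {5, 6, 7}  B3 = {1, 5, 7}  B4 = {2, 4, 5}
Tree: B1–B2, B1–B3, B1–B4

No — vertex 3 appears in no bag.

A tree decomposition must satisfy three properties: every vertex lies in some bag; for every edge, both endpoints lie together in some bag; and for every vertex, the bags containing it form a connected subtree. Here vertex 3 appears in no bag, so the decomposition is invalid.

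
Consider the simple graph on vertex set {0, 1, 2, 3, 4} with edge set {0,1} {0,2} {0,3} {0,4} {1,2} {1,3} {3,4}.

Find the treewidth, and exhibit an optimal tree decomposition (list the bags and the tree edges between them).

Each bag holds 3 vertices, so the decomposition has width 2, which upper-bounds the treewidth. Conversely, {0, 1, 2} is a clique of size 3, and the vertices of any clique must share a bag in every tree decomposition; so some bag has ≥ 3 vertices and tw(G) ≥ 2. Combining the bounds, tw(G) = 2.

Treewidth 2.
One optimal decomposition is:
Bags: B1 = {0, 3, 4}  B2 = {0, 1, 3}  B3 = {0, 1, 2}
Tree: B1–B2, B2–B3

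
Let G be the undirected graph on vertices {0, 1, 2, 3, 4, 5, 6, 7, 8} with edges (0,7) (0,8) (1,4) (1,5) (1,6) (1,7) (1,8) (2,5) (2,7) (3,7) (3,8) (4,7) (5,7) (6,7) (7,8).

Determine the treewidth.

2

A width-2 tree decomposition is:
Bags: B1 = {1, 5, 7}  B2 = {1, 4, 7}  B3 = {1, 7, 8}  B4 = {2, 5, 7}  B5 = {0, 7, 8}  B6 = {3, 7, 8}  B7 = {1, 6, 7}
Tree: B1–B2, B2–B3, B1–B4, B3–B5, B3–B6, B2–B7
Every bag has size at most 3, so the width is 3 − 1 = 2 and tw(G) ≤ 2. On the other hand G contains the 3-clique {0, 7, 8}. A clique must lie in a single bag of any decomposition, so no decomposition can have width below 2. Therefore the treewidth is 2.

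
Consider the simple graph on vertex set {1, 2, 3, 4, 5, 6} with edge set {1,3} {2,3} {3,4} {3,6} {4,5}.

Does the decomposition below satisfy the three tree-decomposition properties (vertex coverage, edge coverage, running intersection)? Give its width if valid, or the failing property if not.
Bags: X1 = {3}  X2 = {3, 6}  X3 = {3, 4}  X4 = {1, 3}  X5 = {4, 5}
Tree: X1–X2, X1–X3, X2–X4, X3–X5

A tree decomposition must satisfy three properties: every vertex lies in some bag; for every edge, both endpoints lie together in some bag; and for every vertex, the bags containing it form a connected subtree. Here vertex 2 appears in no bag, so the decomposition is invalid.

No — vertex 2 appears in no bag.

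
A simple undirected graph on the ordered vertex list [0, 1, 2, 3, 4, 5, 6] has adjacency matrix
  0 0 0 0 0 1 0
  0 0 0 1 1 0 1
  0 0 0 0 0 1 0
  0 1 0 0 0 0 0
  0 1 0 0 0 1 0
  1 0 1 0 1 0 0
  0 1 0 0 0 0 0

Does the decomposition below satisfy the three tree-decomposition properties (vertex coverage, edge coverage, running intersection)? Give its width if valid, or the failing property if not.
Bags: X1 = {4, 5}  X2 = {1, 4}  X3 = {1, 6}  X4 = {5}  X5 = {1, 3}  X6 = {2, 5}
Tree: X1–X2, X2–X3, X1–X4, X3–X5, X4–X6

No — vertex 0 appears in no bag.

A tree decomposition must satisfy three properties: every vertex lies in some bag; for every edge, both endpoints lie together in some bag; and for every vertex, the bags containing it form a connected subtree. Here vertex 0 appears in no bag, so the decomposition is invalid.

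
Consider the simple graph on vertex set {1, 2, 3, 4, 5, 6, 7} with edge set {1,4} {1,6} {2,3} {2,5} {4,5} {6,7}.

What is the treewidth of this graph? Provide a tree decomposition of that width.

Each bag holds 2 vertices, so the decomposition has width 1, which upper-bounds the treewidth. Since G has at least one edge (e.g. 7–6), it is not an edgeless graph, so tw(G) ≥ 1. Hence tw(G) = 1 exactly.

Treewidth 1.
One such decomposition:
Bags: B1 = {6, 7}  B2 = {1, 6}  B3 = {1, 4}  B4 = {4, 5}  B5 = {2, 5}  B6 = {2, 3}
Tree: B1–B2, B2–B3, B3–B4, B4–B5, B5–B6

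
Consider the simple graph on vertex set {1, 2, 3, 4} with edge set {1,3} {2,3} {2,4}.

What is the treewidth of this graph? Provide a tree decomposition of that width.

Every bag has size at most 2, so the width is 2 − 1 = 1 and tw(G) ≤ 1. Any graph with an edge has treewidth ≥ 1, and G has the edge 4–2. The upper and lower bounds meet at 1, so that is the treewidth.

Treewidth 1.
One optimal decomposition is:
Bags: B1 = {2, 4}  B2 = {2, 3}  B3 = {1, 3}
Tree: B1–B2, B2–B3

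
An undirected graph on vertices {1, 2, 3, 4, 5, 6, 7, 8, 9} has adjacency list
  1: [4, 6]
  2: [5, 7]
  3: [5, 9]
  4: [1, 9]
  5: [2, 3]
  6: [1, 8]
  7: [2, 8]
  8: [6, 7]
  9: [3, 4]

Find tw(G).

A width-2 tree decomposition is:
Bags: B1 = {2, 5, 7}  B2 = {3, 5, 7}  B3 = {3, 7, 9}  B4 = {4, 7, 9}  B5 = {1, 4, 7}  B6 = {1, 6, 7}  B7 = {6, 7, 8}
Tree: B1–B2, B2–B3, B3–B4, B4–B5, B5–B6, B6–B7
Every bag has size at most 3, so the width is 3 − 1 = 2 and tw(G) ≤ 2. For the lower bound, G contains the cycle 7–2–5–3–9–4–1–6–8–7, so G is not a forest; only forests have treewidth ≤ 1, hence tw(G) ≥ 2. Hence tw(G) = 2 exactly.

2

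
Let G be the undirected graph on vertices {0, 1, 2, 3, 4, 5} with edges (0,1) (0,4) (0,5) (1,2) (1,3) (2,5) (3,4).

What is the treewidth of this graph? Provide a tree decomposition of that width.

Treewidth 2.
One such decomposition:
Bags: B1 = {0, 3, 4}  B2 = {0, 1, 3}  B3 = {0, 1, 5}  B4 = {1, 2, 5}
Tree: B1–B2, B2–B3, B3–B4

Each bag holds 3 vertices, so the decomposition has width 2, which upper-bounds the treewidth. For the lower bound, G contains the cycle 4–3–1–0–4, so G is not a forest; only forests have treewidth ≤ 1, hence tw(G) ≥ 2. Combining the bounds, tw(G) = 2.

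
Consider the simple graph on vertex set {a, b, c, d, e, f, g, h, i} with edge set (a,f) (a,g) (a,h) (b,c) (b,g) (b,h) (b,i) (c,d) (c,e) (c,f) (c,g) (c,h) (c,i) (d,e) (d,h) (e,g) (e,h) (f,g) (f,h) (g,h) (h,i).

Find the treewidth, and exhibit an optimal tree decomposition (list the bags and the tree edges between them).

Treewidth 3.
Bags: B1 = {b, c, h, i}  B2 = {b, c, g, h}  B3 = {c, f, g, h}  B4 = {c, e, g, h}  B5 = {a, f, g, h}  B6 = {c, d, e, h}
Tree: B1–B2, B2–B3, B3–B4, B3–B5, B4–B6

Each bag holds 4 vertices, so the decomposition has width 3, which upper-bounds the treewidth. On the other hand G contains the 4-clique {c, d, e, h}. A clique must lie in a single bag of any decomposition, so no decomposition can have width below 3. Combining the bounds, tw(G) = 3.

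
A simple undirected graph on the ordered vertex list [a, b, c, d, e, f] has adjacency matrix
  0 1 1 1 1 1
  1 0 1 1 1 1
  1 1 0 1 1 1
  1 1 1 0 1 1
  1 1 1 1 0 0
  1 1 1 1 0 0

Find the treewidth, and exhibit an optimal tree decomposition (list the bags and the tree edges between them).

Treewidth 4.
One such decomposition:
Bags: B1 = {a, b, c, d, e}  B2 = {a, b, c, d, f}
Tree: B1–B2

Every bag has size at most 5, so the width is 5 − 1 = 4 and tw(G) ≤ 4. On the other hand G contains the 5-clique {a, b, c, d, e}. A clique must lie in a single bag of any decomposition, so no decomposition can have width below 4. The upper and lower bounds meet at 4, so that is the treewidth.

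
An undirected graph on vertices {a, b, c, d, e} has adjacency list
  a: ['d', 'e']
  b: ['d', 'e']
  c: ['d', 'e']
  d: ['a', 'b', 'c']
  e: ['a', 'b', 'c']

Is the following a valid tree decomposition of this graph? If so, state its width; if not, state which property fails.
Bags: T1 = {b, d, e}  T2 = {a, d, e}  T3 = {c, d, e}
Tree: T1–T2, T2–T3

Yes; width 2.

Vertex coverage: the bags together contain {a, b, c, d, e}, the full vertex set. Edge coverage: each edge of G has both endpoints in at least one bag. Running intersection: for every vertex, the bags containing it form a connected subtree. All three properties hold, so this is a valid tree decomposition of width max|bag| − 1 = 2, and hence tw(G) ≤ 2.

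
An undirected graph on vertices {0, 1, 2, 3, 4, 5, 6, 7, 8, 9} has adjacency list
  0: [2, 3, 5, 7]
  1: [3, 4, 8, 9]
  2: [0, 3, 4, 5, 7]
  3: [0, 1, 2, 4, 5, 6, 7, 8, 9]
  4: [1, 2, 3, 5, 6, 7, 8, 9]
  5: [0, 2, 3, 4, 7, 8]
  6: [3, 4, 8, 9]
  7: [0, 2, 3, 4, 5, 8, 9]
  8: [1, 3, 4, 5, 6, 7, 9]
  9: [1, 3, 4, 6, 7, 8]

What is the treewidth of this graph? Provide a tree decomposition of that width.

The largest bag has 5 vertices, giving width 4; this decomposition certifies tw(G) ≤ 4. On the other hand G contains the 5-clique {0, 2, 3, 5, 7}. A clique must lie in a single bag of any decomposition, so no decomposition can have width below 4. Hence tw(G) = 4 exactly.

Treewidth 4.
One such decomposition:
Bags: B1 = {0, 2, 3, 5, 7}  B2 = {2, 3, 4, 5, 7}  B3 = {3, 4, 5, 7, 8}  B4 = {3, 4, 7, 8, 9}  B5 = {3, 4, 6, 8, 9}  B6 = {1, 3, 4, 8, 9}
Tree: B1–B2, B2–B3, B3–B4, B4–B5, B4–B6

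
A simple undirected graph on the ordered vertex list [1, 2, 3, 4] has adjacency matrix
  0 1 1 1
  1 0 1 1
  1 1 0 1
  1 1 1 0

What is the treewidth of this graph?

A width-3 tree decomposition is:
Bags: B1 = {1, 2, 3, 4}
Tree: (single bag)
With just one bag of size 4, the width is 4 − 1 = 3, so tw(G) ≤ 3. Conversely, {1, 2, 3, 4} is a clique of size 4, and the vertices of any clique must share a bag in every tree decomposition; so some bag has ≥ 4 vertices and tw(G) ≥ 3. Therefore the treewidth is 3.

3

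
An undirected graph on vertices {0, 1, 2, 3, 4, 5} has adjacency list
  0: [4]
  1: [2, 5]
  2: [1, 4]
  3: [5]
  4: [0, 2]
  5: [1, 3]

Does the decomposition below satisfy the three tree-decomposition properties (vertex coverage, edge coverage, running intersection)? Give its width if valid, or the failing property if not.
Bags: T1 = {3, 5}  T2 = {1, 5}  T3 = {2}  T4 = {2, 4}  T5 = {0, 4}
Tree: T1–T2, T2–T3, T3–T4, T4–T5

No — edge (1,2) lies in no bag.

A tree decomposition must satisfy three properties: every vertex lies in some bag; for every edge, both endpoints lie together in some bag; and for every vertex, the bags containing it form a connected subtree. Here edge (1,2) lies in no bag, so the decomposition is invalid.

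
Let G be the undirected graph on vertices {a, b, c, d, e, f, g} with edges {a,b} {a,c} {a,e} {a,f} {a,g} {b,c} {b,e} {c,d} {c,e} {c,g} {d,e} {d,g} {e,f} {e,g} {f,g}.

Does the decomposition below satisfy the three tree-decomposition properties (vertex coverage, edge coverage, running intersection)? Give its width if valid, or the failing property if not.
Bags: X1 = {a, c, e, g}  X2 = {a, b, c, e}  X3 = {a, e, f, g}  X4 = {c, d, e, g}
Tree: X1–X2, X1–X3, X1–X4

Yes; width 3.

Checking the three conditions: (i) the bags cover all of {a, b, c, d, e, f, g}; (ii) for each edge, some bag contains both endpoints; (iii) the bags containing any fixed vertex form a subtree. All hold, so the decomposition is valid with width 4 − 1 = 3.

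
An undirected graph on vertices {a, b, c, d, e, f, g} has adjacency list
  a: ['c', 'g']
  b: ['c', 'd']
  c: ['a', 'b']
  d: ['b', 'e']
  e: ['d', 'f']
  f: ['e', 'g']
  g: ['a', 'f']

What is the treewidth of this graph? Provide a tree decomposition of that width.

Every bag has size at most 3, so the width is 3 − 1 = 2 and tw(G) ≤ 2. Since g–f–e–d–b–c–a–g is a cycle in G, G is not acyclic. Forests are exactly the graphs of treewidth ≤ 1, so tw(G) ≥ 2. The upper and lower bounds meet at 2, so that is the treewidth.

Treewidth 2.
One such decomposition:
Bags: B1 = {e, f, g}  B2 = {d, e, g}  B3 = {b, d, g}  B4 = {b, c, g}  B5 = {a, c, g}
Tree: B1–B2, B2–B3, B3–B4, B4–B5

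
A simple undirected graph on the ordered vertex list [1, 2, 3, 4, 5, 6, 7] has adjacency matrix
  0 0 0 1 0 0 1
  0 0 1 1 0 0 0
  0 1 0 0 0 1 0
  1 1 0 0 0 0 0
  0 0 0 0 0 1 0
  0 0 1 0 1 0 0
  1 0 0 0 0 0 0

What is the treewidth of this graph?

A width-1 tree decomposition is:
Bags: B1 = {5, 6}  B2 = {3, 6}  B3 = {2, 3}  B4 = {2, 4}  B5 = {1, 4}  B6 = {1, 7}
Tree: B1–B2, B2–B3, B3–B4, B4–B5, B5–B6
Every bag has size at most 2, so the width is 2 − 1 = 1 and tw(G) ≤ 1. Any graph with an edge has treewidth ≥ 1, and G has the edge 5–6. The upper and lower bounds meet at 1, so that is the treewidth.

1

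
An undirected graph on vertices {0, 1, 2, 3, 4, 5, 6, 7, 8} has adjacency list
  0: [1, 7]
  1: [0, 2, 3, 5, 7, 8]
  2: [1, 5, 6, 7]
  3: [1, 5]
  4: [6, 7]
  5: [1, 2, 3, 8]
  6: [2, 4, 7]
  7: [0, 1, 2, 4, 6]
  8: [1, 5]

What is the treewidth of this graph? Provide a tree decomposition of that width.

Treewidth 2.
One such decomposition:
Bags: B1 = {4, 6, 7}  B2 = {2, 6, 7}  B3 = {1, 2, 7}  B4 = {0, 1, 7}  B5 = {1, 2, 5}  B6 = {1, 5, 8}  B7 = {1, 3, 5}
Tree: B1–B2, B2–B3, B3–B4, B3–B5, B5–B6, B5–B7

Every bag has size at most 3, so the width is 3 − 1 = 2 and tw(G) ≤ 2. Conversely, {0, 1, 7} is a clique of size 3, and the vertices of any clique must share a bag in every tree decomposition; so some bag has ≥ 3 vertices and tw(G) ≥ 2. Combining the bounds, tw(G) = 2.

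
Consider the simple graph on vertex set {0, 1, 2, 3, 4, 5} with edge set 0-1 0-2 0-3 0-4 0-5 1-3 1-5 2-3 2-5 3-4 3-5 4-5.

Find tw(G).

A width-3 tree decomposition is:
Bags: B1 = {0, 3, 4, 5}  B2 = {0, 1, 3, 5}  B3 = {0, 2, 3, 5}
Tree: B1–B2, B2–B3
Every bag has size at most 4, so the width is 4 − 1 = 3 and tw(G) ≤ 3. Conversely, {0, 1, 3, 5} is a clique of size 4, and the vertices of any clique must share a bag in every tree decomposition; so some bag has ≥ 4 vertices and tw(G) ≥ 3. Combining the bounds, tw(G) = 3.

3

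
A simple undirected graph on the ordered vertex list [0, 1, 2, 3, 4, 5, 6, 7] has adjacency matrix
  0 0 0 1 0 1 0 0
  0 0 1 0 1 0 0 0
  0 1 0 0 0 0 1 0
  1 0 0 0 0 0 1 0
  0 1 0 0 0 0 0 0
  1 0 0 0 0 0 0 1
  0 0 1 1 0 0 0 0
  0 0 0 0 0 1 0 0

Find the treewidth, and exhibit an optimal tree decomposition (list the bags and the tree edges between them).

Every bag has size at most 2, so the width is 2 − 1 = 1 and tw(G) ≤ 1. Since G has at least one edge (e.g. 4–1), it is not an edgeless graph, so tw(G) ≥ 1. Hence tw(G) = 1 exactly.

Treewidth 1.
One optimal decomposition is:
Bags: B1 = {1, 4}  B2 = {1, 2}  B3 = {2, 6}  B4 = {3, 6}  B5 = {0, 3}  B6 = {0, 5}  B7 = {5, 7}
Tree: B1–B2, B2–B3, B3–B4, B4–B5, B5–B6, B6–B7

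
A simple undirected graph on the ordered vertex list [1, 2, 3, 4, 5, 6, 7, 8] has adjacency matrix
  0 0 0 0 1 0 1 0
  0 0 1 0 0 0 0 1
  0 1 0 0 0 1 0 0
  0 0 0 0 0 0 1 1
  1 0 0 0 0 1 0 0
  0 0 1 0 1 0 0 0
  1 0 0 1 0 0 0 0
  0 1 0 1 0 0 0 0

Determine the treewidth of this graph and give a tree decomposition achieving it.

The largest bag has 3 vertices, giving width 2; this decomposition certifies tw(G) ≤ 2. Since 1–7–4–8–2–3–6–5–1 is a cycle in G, G is not acyclic. Forests are exactly the graphs of treewidth ≤ 1, so tw(G) ≥ 2. Therefore the treewidth is 2.

Treewidth 2.
Bags: B1 = {1, 4, 7}  B2 = {1, 4, 8}  B3 = {1, 2, 8}  B4 = {1, 2, 3}  B5 = {1, 3, 6}  B6 = {1, 5, 6}
Tree: B1–B2, B2–B3, B3–B4, B4–B5, B5–B6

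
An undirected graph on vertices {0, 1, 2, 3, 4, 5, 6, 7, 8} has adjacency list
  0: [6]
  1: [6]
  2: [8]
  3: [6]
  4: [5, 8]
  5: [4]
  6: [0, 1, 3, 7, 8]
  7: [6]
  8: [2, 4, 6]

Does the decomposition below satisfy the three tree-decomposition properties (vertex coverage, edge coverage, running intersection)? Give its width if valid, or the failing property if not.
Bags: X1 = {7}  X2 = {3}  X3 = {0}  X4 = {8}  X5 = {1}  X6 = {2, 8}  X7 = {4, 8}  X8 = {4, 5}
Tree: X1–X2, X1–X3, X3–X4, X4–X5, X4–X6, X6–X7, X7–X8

A tree decomposition must satisfy three properties: every vertex lies in some bag; for every edge, both endpoints lie together in some bag; and for every vertex, the bags containing it form a connected subtree. Here vertex 6 appears in no bag, so the decomposition is invalid.

No — vertex 6 appears in no bag.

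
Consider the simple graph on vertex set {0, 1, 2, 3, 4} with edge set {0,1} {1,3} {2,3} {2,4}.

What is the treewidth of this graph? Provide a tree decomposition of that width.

Treewidth 1.
One such decomposition:
Bags: B1 = {1, 3}  B2 = {2, 3}  B3 = {0, 1}  B4 = {2, 4}
Tree: B1–B2, B1–B3, B2–B4

Each bag holds 2 vertices, so the decomposition has width 1, which upper-bounds the treewidth. Any graph with an edge has treewidth ≥ 1, and G has the edge 3–1. Therefore the treewidth is 1.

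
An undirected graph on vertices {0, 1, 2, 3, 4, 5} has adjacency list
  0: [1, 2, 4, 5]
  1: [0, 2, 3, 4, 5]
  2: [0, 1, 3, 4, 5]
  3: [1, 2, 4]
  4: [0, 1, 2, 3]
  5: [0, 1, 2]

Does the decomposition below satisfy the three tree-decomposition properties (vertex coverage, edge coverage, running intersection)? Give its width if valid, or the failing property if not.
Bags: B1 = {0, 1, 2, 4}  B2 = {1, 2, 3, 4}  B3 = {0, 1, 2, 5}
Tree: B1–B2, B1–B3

Yes; width 3.

Vertex coverage: the bags together contain {0, 1, 2, 3, 4, 5}, the full vertex set. Edge coverage: each edge of G has both endpoints in at least one bag. Running intersection: for every vertex, the bags containing it form a connected subtree. All three properties hold, so this is a valid tree decomposition of width max|bag| − 1 = 3, and hence tw(G) ≤ 3.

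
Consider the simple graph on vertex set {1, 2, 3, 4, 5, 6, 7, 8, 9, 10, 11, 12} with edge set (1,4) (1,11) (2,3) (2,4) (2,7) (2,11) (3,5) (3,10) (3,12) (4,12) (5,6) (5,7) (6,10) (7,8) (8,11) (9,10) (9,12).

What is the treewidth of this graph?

3

A width-3 tree decomposition is:
Bags: B1 = {1, 4, 8, 11}  B2 = {2, 4, 8, 11}  B3 = {2, 4, 7, 8}  B4 = {2, 4, 7, 12}  B5 = {2, 3, 7, 12}  B6 = {3, 5, 7, 12}  B7 = {3, 5, 9, 12}  B8 = {3, 5, 9, 10}  B9 = {5, 6, 9, 10}
Tree: B1–B2, B2–B3, B3–B4, B4–B5, B5–B6, B6–B7, B7–B8, B8–B9
Each bag holds 4 vertices, so the decomposition has width 3, which upper-bounds the treewidth. For the lower bound: the 4 vertex sets {1,8,11}, {4}, {2}, {3,5,7,12} are disjoint, each induces a connected subgraph, and every pair is joined by at least one edge of G. Contracting each set to a single vertex therefore yields K_{4} as a minor, and since treewidth is minor-monotone, tw(G) ≥ tw(K_{4}) = 3. Therefore the treewidth is 3.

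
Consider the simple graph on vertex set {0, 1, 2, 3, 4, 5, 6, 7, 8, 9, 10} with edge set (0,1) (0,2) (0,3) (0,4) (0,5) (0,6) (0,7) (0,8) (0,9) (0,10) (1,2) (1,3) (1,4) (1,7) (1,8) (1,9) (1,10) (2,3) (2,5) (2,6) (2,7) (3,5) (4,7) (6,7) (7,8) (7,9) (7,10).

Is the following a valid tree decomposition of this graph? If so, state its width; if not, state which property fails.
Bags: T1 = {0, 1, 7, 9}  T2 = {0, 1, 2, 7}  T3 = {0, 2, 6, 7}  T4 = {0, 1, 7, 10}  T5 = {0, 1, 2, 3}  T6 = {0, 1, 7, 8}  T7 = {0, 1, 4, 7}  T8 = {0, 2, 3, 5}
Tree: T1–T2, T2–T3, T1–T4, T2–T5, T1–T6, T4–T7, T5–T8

Vertex coverage: the bags together contain {0, 1, 2, 3, 4, 5, 6, 7, 8, 9, 10}, the full vertex set. Edge coverage: each edge of G has both endpoints in at least one bag. Running intersection: for every vertex, the bags containing it form a connected subtree. All three properties hold, so this is a valid tree decomposition of width max|bag| − 1 = 3, and hence tw(G) ≤ 3.

Yes; width 3.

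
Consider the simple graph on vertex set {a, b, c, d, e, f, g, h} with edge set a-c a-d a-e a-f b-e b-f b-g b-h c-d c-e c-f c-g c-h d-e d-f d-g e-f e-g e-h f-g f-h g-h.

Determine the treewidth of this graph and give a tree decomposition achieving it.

Every bag has size at most 5, so the width is 5 − 1 = 4 and tw(G) ≤ 4. For the lower bound, the 5 vertices {c, d, e, f, g} are pairwise adjacent, and any tree decomposition puts a clique entirely inside one bag — forcing width ≥ 4. Therefore the treewidth is 4.

Treewidth 4.
One optimal decomposition is:
Bags: B1 = {c, d, e, f, g}  B2 = {a, c, d, e, f}  B3 = {c, e, f, g, h}  B4 = {b, e, f, g, h}
Tree: B1–B2, B1–B3, B3–B4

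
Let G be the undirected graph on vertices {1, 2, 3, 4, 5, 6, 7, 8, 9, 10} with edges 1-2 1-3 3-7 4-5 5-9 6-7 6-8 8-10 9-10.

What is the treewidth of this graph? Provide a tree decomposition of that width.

Treewidth 1.
One optimal decomposition is:
Bags: B1 = {1, 2}  B2 = {1, 3}  B3 = {3, 7}  B4 = {6, 7}  B5 = {6, 8}  B6 = {8, 10}  B7 = {9, 10}  B8 = {5, 9}  B9 = {4, 5}
Tree: B1–B2, B2–B3, B3–B4, B4–B5, B5–B6, B6–B7, B7–B8, B8–B9

Each bag holds 2 vertices, so the decomposition has width 1, which upper-bounds the treewidth. Any graph with an edge has treewidth ≥ 1, and G has the edge 2–1. Therefore the treewidth is 1.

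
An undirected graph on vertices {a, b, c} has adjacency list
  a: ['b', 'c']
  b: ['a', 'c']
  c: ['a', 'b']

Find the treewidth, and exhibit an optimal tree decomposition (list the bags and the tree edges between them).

Treewidth 2.
One optimal decomposition is:
Bags: B1 = {a, b, c}
Tree: (single bag)

A single bag containing all 3 vertices is trivially a valid decomposition of width 2. For the lower bound, the 3 vertices {a, b, c} are pairwise adjacent, and any tree decomposition puts a clique entirely inside one bag — forcing width ≥ 2. Hence tw(G) = 2 exactly.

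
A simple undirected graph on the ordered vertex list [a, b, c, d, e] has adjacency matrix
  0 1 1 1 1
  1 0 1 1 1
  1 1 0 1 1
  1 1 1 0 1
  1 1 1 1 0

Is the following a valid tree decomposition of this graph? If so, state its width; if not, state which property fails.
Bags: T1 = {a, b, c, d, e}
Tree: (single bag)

Yes; width 4.

Vertex coverage: the bags together contain {a, b, c, d, e}, the full vertex set. Edge coverage: each edge of G has both endpoints in at least one bag. Running intersection: for every vertex, the bags containing it form a connected subtree. All three properties hold, so this is a valid tree decomposition of width max|bag| − 1 = 4, and hence tw(G) ≤ 4.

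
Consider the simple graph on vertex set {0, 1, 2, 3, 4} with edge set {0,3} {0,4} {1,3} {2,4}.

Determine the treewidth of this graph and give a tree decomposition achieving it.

Treewidth 1.
One optimal decomposition is:
Bags: B1 = {1, 3}  B2 = {0, 3}  B3 = {0, 4}  B4 = {2, 4}
Tree: B1–B2, B2–B3, B3–B4

The largest bag has 2 vertices, giving width 1; this decomposition certifies tw(G) ≤ 1. G has an edge, so its treewidth is at least 1. The upper and lower bounds meet at 1, so that is the treewidth.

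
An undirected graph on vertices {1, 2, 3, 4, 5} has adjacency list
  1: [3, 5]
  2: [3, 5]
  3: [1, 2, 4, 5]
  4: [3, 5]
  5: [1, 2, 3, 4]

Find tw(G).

2

A width-2 tree decomposition is:
Bags: B1 = {3, 4, 5}  B2 = {2, 3, 5}  B3 = {1, 3, 5}
Tree: B1–B2, B1–B3
Every bag has size at most 3, so the width is 3 − 1 = 2 and tw(G) ≤ 2. For the lower bound, the 3 vertices {1, 3, 5} are pairwise adjacent, and any tree decomposition puts a clique entirely inside one bag — forcing width ≥ 2. The upper and lower bounds meet at 2, so that is the treewidth.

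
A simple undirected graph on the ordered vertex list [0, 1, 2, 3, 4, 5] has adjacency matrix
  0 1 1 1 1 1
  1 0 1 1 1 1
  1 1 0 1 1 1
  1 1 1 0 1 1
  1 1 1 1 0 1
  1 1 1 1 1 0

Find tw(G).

A width-5 tree decomposition is:
Bags: B1 = {0, 1, 2, 3, 4, 5}
Tree: (single bag)
A single bag containing all 6 vertices is trivially a valid decomposition of width 5. Conversely, {0, 1, 2, 3, 4, 5} is a clique of size 6, and the vertices of any clique must share a bag in every tree decomposition; so some bag has ≥ 6 vertices and tw(G) ≥ 5. Hence tw(G) = 5 exactly.

5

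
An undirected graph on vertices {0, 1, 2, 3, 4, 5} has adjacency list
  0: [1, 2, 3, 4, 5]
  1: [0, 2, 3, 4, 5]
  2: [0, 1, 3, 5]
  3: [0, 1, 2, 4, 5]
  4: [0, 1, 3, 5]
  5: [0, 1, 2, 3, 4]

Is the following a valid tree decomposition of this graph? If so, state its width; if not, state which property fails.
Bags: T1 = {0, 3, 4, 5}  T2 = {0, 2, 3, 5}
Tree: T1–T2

A tree decomposition must satisfy three properties: every vertex lies in some bag; for every edge, both endpoints lie together in some bag; and for every vertex, the bags containing it form a connected subtree. Here vertex 1 appears in no bag, so the decomposition is invalid.

No — vertex 1 appears in no bag.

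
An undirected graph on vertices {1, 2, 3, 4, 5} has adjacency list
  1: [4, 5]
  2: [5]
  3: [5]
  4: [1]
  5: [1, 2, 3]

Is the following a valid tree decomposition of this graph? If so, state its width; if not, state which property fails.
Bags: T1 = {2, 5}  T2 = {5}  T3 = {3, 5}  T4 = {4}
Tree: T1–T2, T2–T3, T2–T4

No — vertex 1 appears in no bag.

A tree decomposition must satisfy three properties: every vertex lies in some bag; for every edge, both endpoints lie together in some bag; and for every vertex, the bags containing it form a connected subtree. Here vertex 1 appears in no bag, so the decomposition is invalid.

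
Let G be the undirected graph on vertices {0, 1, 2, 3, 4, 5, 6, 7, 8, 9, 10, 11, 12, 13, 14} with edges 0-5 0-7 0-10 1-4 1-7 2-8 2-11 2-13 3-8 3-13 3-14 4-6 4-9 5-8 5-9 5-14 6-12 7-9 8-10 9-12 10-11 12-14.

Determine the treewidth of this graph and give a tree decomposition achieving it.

Each bag holds 4 vertices, so the decomposition has width 3, which upper-bounds the treewidth. For the lower bound: the 4 vertex sets {2,11,13}, {10}, {8}, {0,3,5,14} are disjoint, each induces a connected subgraph, and every pair is joined by at least one edge of G. Contracting each set to a single vertex therefore yields K_{4} as a minor, and since treewidth is minor-monotone, tw(G) ≥ tw(K_{4}) = 3. The upper and lower bounds meet at 3, so that is the treewidth.

Treewidth 3.
One optimal decomposition is:
Bags: B1 = {2, 10, 11, 13}  B2 = {2, 8, 10, 13}  B3 = {3, 8, 10, 13}  B4 = {0, 3, 8, 10}  B5 = {0, 3, 5, 8}  B6 = {0, 3, 5, 14}  B7 = {0, 5, 7, 14}  B8 = {5, 7, 9, 14}  B9 = {7, 9, 12, 14}  B10 = {1, 7, 9, 12}  B11 = {1, 4, 9, 12}  B12 = {1, 4, 6, 12}
Tree: B1–B2, B2–B3, B3–B4, B4–B5, B5–B6, B6–B7, B7–B8, B8–B9, B9–B10, B10–B11, B11–B12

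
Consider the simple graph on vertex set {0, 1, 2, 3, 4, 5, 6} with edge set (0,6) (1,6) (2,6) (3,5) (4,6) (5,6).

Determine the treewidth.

A width-1 tree decomposition is:
Bags: B1 = {5, 6}  B2 = {2, 6}  B3 = {3, 5}  B4 = {0, 6}  B5 = {1, 6}  B6 = {4, 6}
Tree: B1–B2, B1–B3, B2–B4, B1–B5, B4–B6
Each bag holds 2 vertices, so the decomposition has width 1, which upper-bounds the treewidth. Any graph with an edge has treewidth ≥ 1, and G has the edge 6–5. Therefore the treewidth is 1.

1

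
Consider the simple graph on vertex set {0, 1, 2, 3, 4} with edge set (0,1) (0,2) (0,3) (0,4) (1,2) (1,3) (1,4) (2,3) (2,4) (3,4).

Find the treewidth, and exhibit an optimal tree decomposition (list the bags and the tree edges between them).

A single bag containing all 5 vertices is trivially a valid decomposition of width 4. On the other hand G contains the 5-clique {0, 1, 2, 3, 4}. A clique must lie in a single bag of any decomposition, so no decomposition can have width below 4. Therefore the treewidth is 4.

Treewidth 4.
One optimal decomposition is:
Bags: B1 = {0, 1, 2, 3, 4}
Tree: (single bag)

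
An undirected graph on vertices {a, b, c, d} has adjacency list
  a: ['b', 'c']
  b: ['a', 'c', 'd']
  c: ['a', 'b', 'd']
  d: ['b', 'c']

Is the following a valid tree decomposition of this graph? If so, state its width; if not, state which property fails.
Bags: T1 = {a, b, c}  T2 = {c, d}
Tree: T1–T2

A tree decomposition must satisfy three properties: every vertex lies in some bag; for every edge, both endpoints lie together in some bag; and for every vertex, the bags containing it form a connected subtree. Here edge (b,d) lies in no bag, so the decomposition is invalid.

No — edge (b,d) lies in no bag.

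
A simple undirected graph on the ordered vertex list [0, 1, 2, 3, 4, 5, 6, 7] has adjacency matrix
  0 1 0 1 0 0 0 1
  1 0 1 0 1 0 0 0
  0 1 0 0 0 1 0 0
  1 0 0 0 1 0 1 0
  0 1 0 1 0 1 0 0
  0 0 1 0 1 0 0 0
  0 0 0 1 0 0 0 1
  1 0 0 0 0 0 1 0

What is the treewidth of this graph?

A width-2 tree decomposition is:
Bags: B1 = {3, 6, 7}  B2 = {0, 3, 7}  B3 = {0, 3, 4}  B4 = {0, 1, 4}  B5 = {1, 4, 5}  B6 = {1, 2, 5}
Tree: B1–B2, B2–B3, B3–B4, B4–B5, B5–B6
Each bag holds 3 vertices, so the decomposition has width 2, which upper-bounds the treewidth. Since 6–7–0–3–6 is a cycle in G, G is not acyclic. Forests are exactly the graphs of treewidth ≤ 1, so tw(G) ≥ 2. Combining the bounds, tw(G) = 2.

2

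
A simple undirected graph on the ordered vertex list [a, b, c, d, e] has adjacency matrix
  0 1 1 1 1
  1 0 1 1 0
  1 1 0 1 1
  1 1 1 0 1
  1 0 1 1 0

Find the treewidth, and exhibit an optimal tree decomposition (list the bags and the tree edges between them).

Treewidth 3.
Bags: B1 = {a, b, c, d}  B2 = {a, c, d, e}
Tree: B1–B2

Each bag holds 4 vertices, so the decomposition has width 3, which upper-bounds the treewidth. For the lower bound, the 4 vertices {a, c, d, e} are pairwise adjacent, and any tree decomposition puts a clique entirely inside one bag — forcing width ≥ 3. The upper and lower bounds meet at 3, so that is the treewidth.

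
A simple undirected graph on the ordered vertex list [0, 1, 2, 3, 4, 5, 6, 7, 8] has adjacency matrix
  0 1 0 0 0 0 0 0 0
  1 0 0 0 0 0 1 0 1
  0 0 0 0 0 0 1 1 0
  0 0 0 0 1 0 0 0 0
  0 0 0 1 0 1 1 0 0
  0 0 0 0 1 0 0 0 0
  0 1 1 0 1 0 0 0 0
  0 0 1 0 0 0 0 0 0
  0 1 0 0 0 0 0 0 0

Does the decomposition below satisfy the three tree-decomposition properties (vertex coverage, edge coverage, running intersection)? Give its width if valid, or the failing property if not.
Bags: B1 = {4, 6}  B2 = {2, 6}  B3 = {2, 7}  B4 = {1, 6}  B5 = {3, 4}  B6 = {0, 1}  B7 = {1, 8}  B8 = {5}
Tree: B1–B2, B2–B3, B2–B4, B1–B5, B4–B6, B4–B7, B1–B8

A tree decomposition must satisfy three properties: every vertex lies in some bag; for every edge, both endpoints lie together in some bag; and for every vertex, the bags containing it form a connected subtree. Here edge (4,5) lies in no bag, so the decomposition is invalid.

No — edge (4,5) lies in no bag.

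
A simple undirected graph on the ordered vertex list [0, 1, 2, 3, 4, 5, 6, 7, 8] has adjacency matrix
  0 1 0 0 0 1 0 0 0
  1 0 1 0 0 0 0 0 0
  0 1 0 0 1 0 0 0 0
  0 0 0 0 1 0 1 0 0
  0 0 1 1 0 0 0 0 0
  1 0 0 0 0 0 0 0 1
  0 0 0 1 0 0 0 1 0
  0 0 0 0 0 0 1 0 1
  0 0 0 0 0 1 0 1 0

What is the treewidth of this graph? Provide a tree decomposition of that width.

Treewidth 2.
One optimal decomposition is:
Bags: B1 = {6, 7, 8}  B2 = {3, 6, 8}  B3 = {3, 4, 8}  B4 = {2, 4, 8}  B5 = {1, 2, 8}  B6 = {0, 1, 8}  B7 = {0, 5, 8}
Tree: B1–B2, B2–B3, B3–B4, B4–B5, B5–B6, B6–B7

The largest bag has 3 vertices, giving width 2; this decomposition certifies tw(G) ≤ 2. For the lower bound, G contains the cycle 8–7–6–3–4–2–1–0–5–8, so G is not a forest; only forests have treewidth ≤ 1, hence tw(G) ≥ 2. Combining the bounds, tw(G) = 2.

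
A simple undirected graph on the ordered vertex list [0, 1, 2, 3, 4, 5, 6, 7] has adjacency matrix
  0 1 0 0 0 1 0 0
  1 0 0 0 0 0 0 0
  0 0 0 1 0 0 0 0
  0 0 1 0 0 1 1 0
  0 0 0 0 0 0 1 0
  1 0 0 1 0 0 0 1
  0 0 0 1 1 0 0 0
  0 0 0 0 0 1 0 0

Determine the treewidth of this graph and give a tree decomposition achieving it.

The largest bag has 2 vertices, giving width 1; this decomposition certifies tw(G) ≤ 1. Since G has at least one edge (e.g. 3–6), it is not an edgeless graph, so tw(G) ≥ 1. Combining the bounds, tw(G) = 1.

Treewidth 1.
One such decomposition:
Bags: B1 = {3, 6}  B2 = {3, 5}  B3 = {0, 5}  B4 = {4, 6}  B5 = {2, 3}  B6 = {0, 1}  B7 = {5, 7}
Tree: B1–B2, B2–B3, B1–B4, B2–B5, B3–B6, B3–B7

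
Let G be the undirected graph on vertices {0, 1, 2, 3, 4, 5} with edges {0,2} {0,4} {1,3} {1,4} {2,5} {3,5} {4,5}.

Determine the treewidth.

2

A width-2 tree decomposition is:
Bags: B1 = {0, 2, 5}  B2 = {0, 4, 5}  B3 = {3, 4, 5}  B4 = {1, 3, 4}
Tree: B1–B2, B2–B3, B3–B4
Every bag has size at most 3, so the width is 3 − 1 = 2 and tw(G) ≤ 2. Since 2–0–4–5–2 is a cycle in G, G is not acyclic. Forests are exactly the graphs of treewidth ≤ 1, so tw(G) ≥ 2. Hence tw(G) = 2 exactly.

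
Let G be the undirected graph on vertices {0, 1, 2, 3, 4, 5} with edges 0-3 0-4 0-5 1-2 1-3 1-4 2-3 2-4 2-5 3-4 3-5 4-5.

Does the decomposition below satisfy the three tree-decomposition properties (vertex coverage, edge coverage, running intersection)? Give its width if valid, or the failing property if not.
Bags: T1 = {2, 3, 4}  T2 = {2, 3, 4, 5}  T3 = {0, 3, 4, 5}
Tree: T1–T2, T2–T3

A tree decomposition must satisfy three properties: every vertex lies in some bag; for every edge, both endpoints lie together in some bag; and for every vertex, the bags containing it form a connected subtree. Here vertex 1 appears in no bag, so the decomposition is invalid.

No — vertex 1 appears in no bag.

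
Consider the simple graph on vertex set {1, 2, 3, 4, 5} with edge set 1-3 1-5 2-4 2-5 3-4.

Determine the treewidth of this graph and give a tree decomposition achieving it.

The largest bag has 3 vertices, giving width 2; this decomposition certifies tw(G) ≤ 2. Since 1–3–4–2–5–1 is a cycle in G, G is not acyclic. Forests are exactly the graphs of treewidth ≤ 1, so tw(G) ≥ 2. Therefore the treewidth is 2.

Treewidth 2.
One such decomposition:
Bags: B1 = {1, 3, 4}  B2 = {1, 2, 4}  B3 = {1, 2, 5}
Tree: B1–B2, B2–B3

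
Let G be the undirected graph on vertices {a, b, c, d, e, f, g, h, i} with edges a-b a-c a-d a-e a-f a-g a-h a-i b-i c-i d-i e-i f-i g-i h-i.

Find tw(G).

A width-2 tree decomposition is:
Bags: B1 = {a, g, i}  B2 = {a, b, i}  B3 = {a, f, i}  B4 = {a, e, i}  B5 = {a, h, i}  B6 = {a, d, i}  B7 = {a, c, i}
Tree: B1–B2, B2–B3, B3–B4, B1–B5, B2–B6, B5–B7
Every bag has size at most 3, so the width is 3 − 1 = 2 and tw(G) ≤ 2. For the lower bound, the 3 vertices {a, d, i} are pairwise adjacent, and any tree decomposition puts a clique entirely inside one bag — forcing width ≥ 2. Hence tw(G) = 2 exactly.

2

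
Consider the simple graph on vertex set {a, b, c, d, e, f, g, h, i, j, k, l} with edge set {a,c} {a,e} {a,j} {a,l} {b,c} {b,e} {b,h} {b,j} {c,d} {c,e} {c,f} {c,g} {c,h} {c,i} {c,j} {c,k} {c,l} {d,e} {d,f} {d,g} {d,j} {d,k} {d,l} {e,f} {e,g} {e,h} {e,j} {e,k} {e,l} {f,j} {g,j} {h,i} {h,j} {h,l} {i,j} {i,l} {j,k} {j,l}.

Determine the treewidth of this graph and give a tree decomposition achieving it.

Treewidth 4.
One optimal decomposition is:
Bags: B1 = {c, d, e, j, k}  B2 = {c, d, e, j, l}  B3 = {c, e, h, j, l}  B4 = {c, d, e, g, j}  B5 = {c, h, i, j, l}  B6 = {c, d, e, f, j}  B7 = {a, c, e, j, l}  B8 = {b, c, e, h, j}
Tree: B1–B2, B2–B3, B1–B4, B3–B5, B4–B6, B3–B7, B3–B8

The largest bag has 5 vertices, giving width 4; this decomposition certifies tw(G) ≤ 4. For the lower bound, the 5 vertices {c, d, e, g, j} are pairwise adjacent, and any tree decomposition puts a clique entirely inside one bag — forcing width ≥ 4. The upper and lower bounds meet at 4, so that is the treewidth.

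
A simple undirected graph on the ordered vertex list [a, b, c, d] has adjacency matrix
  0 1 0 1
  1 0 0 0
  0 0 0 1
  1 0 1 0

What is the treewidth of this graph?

1

A width-1 tree decomposition is:
Bags: B1 = {a, b}  B2 = {a, d}  B3 = {c, d}
Tree: B1–B2, B2–B3
Every bag has size at most 2, so the width is 2 − 1 = 1 and tw(G) ≤ 1. Since G has at least one edge (e.g. b–a), it is not an edgeless graph, so tw(G) ≥ 1. The upper and lower bounds meet at 1, so that is the treewidth.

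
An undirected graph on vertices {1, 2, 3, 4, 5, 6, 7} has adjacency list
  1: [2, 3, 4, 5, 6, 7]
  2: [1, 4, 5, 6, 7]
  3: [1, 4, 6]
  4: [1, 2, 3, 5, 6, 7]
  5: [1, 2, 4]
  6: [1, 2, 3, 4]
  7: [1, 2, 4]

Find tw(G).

A width-3 tree decomposition is:
Bags: B1 = {1, 2, 4, 6}  B2 = {1, 2, 4, 5}  B3 = {1, 3, 4, 6}  B4 = {1, 2, 4, 7}
Tree: B1–B2, B1–B3, B1–B4
Each bag holds 4 vertices, so the decomposition has width 3, which upper-bounds the treewidth. On the other hand G contains the 4-clique {1, 2, 4, 5}. A clique must lie in a single bag of any decomposition, so no decomposition can have width below 3. The upper and lower bounds meet at 3, so that is the treewidth.

3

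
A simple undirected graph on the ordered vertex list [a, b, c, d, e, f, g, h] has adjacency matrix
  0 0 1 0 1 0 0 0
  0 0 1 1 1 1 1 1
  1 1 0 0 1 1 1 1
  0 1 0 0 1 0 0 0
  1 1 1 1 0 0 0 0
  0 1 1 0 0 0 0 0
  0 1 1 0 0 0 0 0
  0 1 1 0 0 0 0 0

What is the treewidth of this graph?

A width-2 tree decomposition is:
Bags: B1 = {b, c, e}  B2 = {b, c, h}  B3 = {b, d, e}  B4 = {b, c, g}  B5 = {b, c, f}  B6 = {a, c, e}
Tree: B1–B2, B1–B3, B1–B4, B4–B5, B1–B6
Every bag has size at most 3, so the width is 3 − 1 = 2 and tw(G) ≤ 2. On the other hand G contains the 3-clique {a, c, e}. A clique must lie in a single bag of any decomposition, so no decomposition can have width below 2. The upper and lower bounds meet at 2, so that is the treewidth.

2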